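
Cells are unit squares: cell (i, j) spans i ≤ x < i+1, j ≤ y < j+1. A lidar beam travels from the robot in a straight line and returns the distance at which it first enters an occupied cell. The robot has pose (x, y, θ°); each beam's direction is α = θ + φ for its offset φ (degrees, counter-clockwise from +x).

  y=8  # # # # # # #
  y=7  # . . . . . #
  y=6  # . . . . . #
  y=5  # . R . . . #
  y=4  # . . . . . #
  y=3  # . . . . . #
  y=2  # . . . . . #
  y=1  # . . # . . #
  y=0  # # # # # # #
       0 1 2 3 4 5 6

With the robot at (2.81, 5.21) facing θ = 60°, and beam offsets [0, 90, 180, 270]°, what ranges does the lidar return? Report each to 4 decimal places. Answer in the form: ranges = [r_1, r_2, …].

beam 1: φ=0°, α=60°
  d=(0.5000,0.8660)  start (2,5)  tX=0.3800 tY=0.9122  stride 1/|dx|=2.0000 1/|dy|=1.1547
    cross x-line → (3,5), t=0.3800
    cross y-line → (3,6), t=0.9122
    cross y-line → (3,7), t=2.0669
    cross x-line → (4,7), t=2.3800
    cross y-line → (4,8), t=3.2216 (wall)
  → r_1 = 3.2216
beam 2: φ=90°, α=150°
  d=(-0.8660,0.5000)  start (2,5)  tX=0.9353 tY=1.5800  stride 1/|dx|=1.1547 1/|dy|=2.0000
    cross x-line → (1,5), t=0.9353
    cross y-line → (1,6), t=1.5800
    cross x-line → (0,6), t=2.0900 (wall)
  → r_2 = 2.0900
beam 3: φ=180°, α=240°
  d=(-0.5000,-0.8660)  start (2,5)  tX=1.6200 tY=0.2425  stride 1/|dx|=2.0000 1/|dy|=1.1547
    cross y-line → (2,4), t=0.2425
    cross y-line → (2,3), t=1.3972
    cross x-line → (1,3), t=1.6200
    cross y-line → (1,2), t=2.5519
    cross x-line → (0,2), t=3.6200 (wall)
  → r_3 = 3.6200
beam 4: φ=270°, α=330°
  d=(0.8660,-0.5000)  start (2,5)  tX=0.2194 tY=0.4200  stride 1/|dx|=1.1547 1/|dy|=2.0000
    cross x-line → (3,5), t=0.2194
    cross y-line → (3,4), t=0.4200
    cross x-line → (4,4), t=1.3741
    cross y-line → (4,3), t=2.4200
    cross x-line → (5,3), t=2.5288
    cross x-line → (6,3), t=3.6835 (wall)
  → r_4 = 3.6835

ranges = [3.2216, 2.0900, 3.6200, 3.6835]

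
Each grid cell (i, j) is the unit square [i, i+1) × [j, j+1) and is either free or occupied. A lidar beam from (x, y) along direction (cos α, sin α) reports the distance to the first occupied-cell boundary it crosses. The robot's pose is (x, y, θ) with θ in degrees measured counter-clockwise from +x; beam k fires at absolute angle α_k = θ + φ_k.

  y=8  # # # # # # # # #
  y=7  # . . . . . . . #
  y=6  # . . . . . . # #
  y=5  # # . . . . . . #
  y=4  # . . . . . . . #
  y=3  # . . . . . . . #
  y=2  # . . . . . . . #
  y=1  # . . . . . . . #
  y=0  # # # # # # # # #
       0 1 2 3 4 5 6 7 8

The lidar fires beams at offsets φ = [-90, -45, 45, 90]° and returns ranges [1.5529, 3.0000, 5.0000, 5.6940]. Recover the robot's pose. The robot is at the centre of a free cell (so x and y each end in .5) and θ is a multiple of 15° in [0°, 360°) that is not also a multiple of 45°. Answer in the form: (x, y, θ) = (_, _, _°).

(x, y, θ) = (4.5, 2.5, 15°)

The pose lattice has 47·16 = 752 candidates. Test each by forward raycasting.
  (2.5, 5.5, 60°): beam 1 = 6.3509 ≠ 1.5529 ✗
  (4.5, 6.5, 240°): beam 1 = 3.0000 ≠ 1.5529 ✗
  (3.5, 6.5, 300°): beam 1 = 1.7321 ≠ 1.5529 ✗
  (2.5, 3.5, 75°): beam 1 = 5.6940 ≠ 1.5529 ✗
  (4.5, 3.5, 255°): beam 1 = 3.6235 ≠ 1.5529 ✗
  …
  (4.5, 2.5, 15°): r_1=1.5529, r_2=3.0000, r_3=5.0000, r_4=5.6940 — all match ✓
Only this pose fits every beam.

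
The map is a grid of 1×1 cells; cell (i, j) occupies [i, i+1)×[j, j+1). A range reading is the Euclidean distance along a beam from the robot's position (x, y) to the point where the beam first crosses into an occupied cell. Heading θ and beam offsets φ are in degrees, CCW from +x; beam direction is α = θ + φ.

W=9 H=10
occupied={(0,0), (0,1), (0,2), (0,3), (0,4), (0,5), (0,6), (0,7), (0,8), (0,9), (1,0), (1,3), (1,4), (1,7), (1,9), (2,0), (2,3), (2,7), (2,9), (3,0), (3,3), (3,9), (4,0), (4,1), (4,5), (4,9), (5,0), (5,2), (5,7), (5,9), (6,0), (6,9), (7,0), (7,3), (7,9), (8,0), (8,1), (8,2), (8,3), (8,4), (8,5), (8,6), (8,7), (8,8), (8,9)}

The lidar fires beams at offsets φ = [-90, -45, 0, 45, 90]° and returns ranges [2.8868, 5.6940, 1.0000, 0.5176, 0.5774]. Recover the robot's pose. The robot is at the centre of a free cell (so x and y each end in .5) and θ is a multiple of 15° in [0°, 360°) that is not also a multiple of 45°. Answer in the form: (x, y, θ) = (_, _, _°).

(x, y, θ) = (7.5, 6.5, 300°)

The pose lattice has 45·16 = 720 candidates. Test each by forward raycasting.
  (2.5, 5.5, 300°): beam 1 = 1.0000 ≠ 2.8868 ✗
  (3.5, 8.5, 210°): beam 1 = 0.5774 ≠ 2.8868 ✗
  (7.5, 2.5, 345°): beam 1 = 1.5529 ≠ 2.8868 ✗
  (3.5, 7.5, 210°): beam 1 = 1.7321 ≠ 2.8868 ✗
  …
  (7.5, 6.5, 300°): r_1=2.8868, r_2=5.6940, r_3=1.0000, r_4=0.5176, r_5=0.5774 — all match ✓
Only this pose fits every beam.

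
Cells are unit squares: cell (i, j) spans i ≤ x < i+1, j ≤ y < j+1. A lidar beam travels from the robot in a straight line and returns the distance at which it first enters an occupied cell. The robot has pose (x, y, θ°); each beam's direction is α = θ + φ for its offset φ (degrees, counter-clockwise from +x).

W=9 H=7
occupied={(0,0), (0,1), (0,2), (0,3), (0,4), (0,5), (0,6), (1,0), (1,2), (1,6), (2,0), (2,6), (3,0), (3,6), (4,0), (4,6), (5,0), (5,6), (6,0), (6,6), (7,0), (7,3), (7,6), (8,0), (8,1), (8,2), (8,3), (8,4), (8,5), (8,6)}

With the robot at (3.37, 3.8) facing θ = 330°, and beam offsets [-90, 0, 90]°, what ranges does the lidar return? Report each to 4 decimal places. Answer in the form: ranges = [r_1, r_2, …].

beam 1: φ=-90°, α=240°
  cosα=-0.5000 sinα=-0.8660 | (3,3) | tMaxX 0.7400 tMaxY 0.9238 | tΔX 2.0000 tΔY 1.1547
    t=0.7400 [x] (2,3)
    t=0.9238 [y] (2,2)
    t=2.0785 [y] (2,1)
    t=2.7400 [x] (1,1)
    t=3.2332 [y] (1,0) — stop
  → r_1 = 3.2332
beam 2: φ=0°, α=330°
  cosα=0.8660 sinα=-0.5000 | (3,3) | tMaxX 0.7275 tMaxY 1.6000 | tΔX 1.1547 tΔY 2.0000
    t=0.7275 [x] (4,3)
    t=1.6000 [y] (4,2)
    t=1.8822 [x] (5,2)
    t=3.0369 [x] (6,2)
    t=3.6000 [y] (6,1)
    t=4.1916 [x] (7,1)
    t=5.3463 [x] (8,1) — stop
  → r_2 = 5.3463
beam 3: φ=90°, α=60°
  cosα=0.5000 sinα=0.8660 | (3,3) | tMaxX 1.2600 tMaxY 0.2309 | tΔX 2.0000 tΔY 1.1547
    t=0.2309 [y] (3,4)
    t=1.2600 [x] (4,4)
    t=1.3856 [y] (4,5)
    t=2.5403 [y] (4,6) — stop
  → r_3 = 2.5403

ranges = [3.2332, 5.3463, 2.5403]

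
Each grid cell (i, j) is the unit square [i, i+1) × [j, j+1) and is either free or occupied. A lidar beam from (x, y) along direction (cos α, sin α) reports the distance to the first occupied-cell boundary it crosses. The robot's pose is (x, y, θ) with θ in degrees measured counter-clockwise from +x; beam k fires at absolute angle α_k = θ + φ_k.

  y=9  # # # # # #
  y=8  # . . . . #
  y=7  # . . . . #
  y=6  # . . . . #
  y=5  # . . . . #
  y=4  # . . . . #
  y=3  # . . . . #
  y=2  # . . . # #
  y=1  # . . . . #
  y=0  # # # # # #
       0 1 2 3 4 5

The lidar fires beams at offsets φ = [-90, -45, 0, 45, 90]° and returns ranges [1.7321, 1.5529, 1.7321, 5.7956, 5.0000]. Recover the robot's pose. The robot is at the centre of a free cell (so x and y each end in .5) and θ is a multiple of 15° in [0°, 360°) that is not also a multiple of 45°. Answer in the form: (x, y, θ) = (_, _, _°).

(x, y, θ) = (2.5, 7.5, 210°)

Enumerate (i+0.5, j+0.5, θ) over the 31 free cells and 16 admissible headings. For each, cast all 5 beams and compare to the given ranges.
  (2.5, 4.5, 75°): beam 1 = 2.5882 ≠ 1.7321 ✗
  (3.5, 2.5, 300°): beam 1 = 2.8868 ≠ 1.7321 ✗
  (3.5, 1.5, 120°): beam 1 = 1.0000 ≠ 1.7321 ✗
  (1.5, 6.5, 15°): beam 1 = 5.6940 ≠ 1.7321 ✗
  …
  (2.5, 7.5, 210°): r_1=1.7321, r_2=1.5529, r_3=1.7321, r_4=5.7956, r_5=5.0000 — all match ✓
Only this pose fits every beam.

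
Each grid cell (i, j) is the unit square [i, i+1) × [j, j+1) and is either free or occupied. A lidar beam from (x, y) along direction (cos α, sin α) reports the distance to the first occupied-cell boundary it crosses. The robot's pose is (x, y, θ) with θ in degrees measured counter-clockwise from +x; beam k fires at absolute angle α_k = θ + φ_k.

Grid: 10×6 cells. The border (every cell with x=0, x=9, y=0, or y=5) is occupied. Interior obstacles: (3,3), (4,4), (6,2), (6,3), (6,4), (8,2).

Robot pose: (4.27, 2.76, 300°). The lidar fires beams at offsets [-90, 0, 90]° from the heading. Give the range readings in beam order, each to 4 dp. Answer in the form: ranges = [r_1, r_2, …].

ranges = [3.5200, 2.0323, 1.9976]

beam 1: φ=-90°, α=210°
  cosα=-0.8660 sinα=-0.5000 | (4,2) | tMaxX 0.3118 tMaxY 1.5200 | tΔX 1.1547 tΔY 2.0000
    t=0.3118 [x] (3,2)
    t=1.4665 [x] (2,2)
    t=1.5200 [y] (2,1)
    t=2.6212 [x] (1,1)
    t=3.5200 [y] (1,0) — stop
  → r_1 = 3.5200
beam 2: φ=0°, α=300°
  cosα=0.5000 sinα=-0.8660 | (4,2) | tMaxX 1.4600 tMaxY 0.8776 | tΔX 2.0000 tΔY 1.1547
    t=0.8776 [y] (4,1)
    t=1.4600 [x] (5,1)
    t=2.0323 [y] (5,0) — stop
  → r_2 = 2.0323
beam 3: φ=90°, α=30°
  cosα=0.8660 sinα=0.5000 | (4,2) | tMaxX 0.8429 tMaxY 0.4800 | tΔX 1.1547 tΔY 2.0000
    t=0.4800 [y] (4,3)
    t=0.8429 [x] (5,3)
    t=1.9976 [x] (6,3) — stop
  → r_3 = 1.9976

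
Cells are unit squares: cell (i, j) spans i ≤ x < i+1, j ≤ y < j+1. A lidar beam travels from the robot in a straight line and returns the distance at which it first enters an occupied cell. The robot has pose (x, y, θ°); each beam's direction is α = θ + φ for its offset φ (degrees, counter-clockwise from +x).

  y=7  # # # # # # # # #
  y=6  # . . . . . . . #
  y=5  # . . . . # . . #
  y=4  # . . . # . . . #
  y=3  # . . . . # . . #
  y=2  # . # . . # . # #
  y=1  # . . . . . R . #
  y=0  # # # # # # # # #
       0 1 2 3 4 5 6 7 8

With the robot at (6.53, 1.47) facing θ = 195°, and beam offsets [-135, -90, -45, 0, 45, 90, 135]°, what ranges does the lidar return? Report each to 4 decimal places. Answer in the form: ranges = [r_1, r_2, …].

beam 1: φ=-135°, α=60°
  cosα=0.5000 sinα=0.8660 | (6,1) | tMaxX 0.9400 tMaxY 0.6120 | tΔX 2.0000 tΔY 1.1547
    t=0.6120 [y] (6,2)
    t=0.9400 [x] (7,2) — stop
  → r_1 = 0.9400
beam 2: φ=-90°, α=105°
  cosα=-0.2588 sinα=0.9659 | (6,1) | tMaxX 2.0478 tMaxY 0.5487 | tΔX 3.8637 tΔY 1.0353
    t=0.5487 [y] (6,2)
    t=1.5840 [y] (6,3)
    t=2.0478 [x] (5,3) — stop
  → r_2 = 2.0478
beam 3: φ=-45°, α=150°
  cosα=-0.8660 sinα=0.5000 | (6,1) | tMaxX 0.6120 tMaxY 1.0600 | tΔX 1.1547 tΔY 2.0000
    t=0.6120 [x] (5,1)
    t=1.0600 [y] (5,2) — stop
  → r_3 = 1.0600
beam 4: φ=0°, α=195°
  cosα=-0.9659 sinα=-0.2588 | (6,1) | tMaxX 0.5487 tMaxY 1.8159 | tΔX 1.0353 tΔY 3.8637
    t=0.5487 [x] (5,1)
    t=1.5840 [x] (4,1)
    t=1.8159 [y] (4,0) — stop
  → r_4 = 1.8159
beam 5: φ=45°, α=240°
  cosα=-0.5000 sinα=-0.8660 | (6,1) | tMaxX 1.0600 tMaxY 0.5427 | tΔX 2.0000 tΔY 1.1547
    t=0.5427 [y] (6,0) — stop
  → r_5 = 0.5427
beam 6: φ=90°, α=285°
  cosα=0.2588 sinα=-0.9659 | (6,1) | tMaxX 1.8159 tMaxY 0.4866 | tΔX 3.8637 tΔY 1.0353
    t=0.4866 [y] (6,0) — stop
  → r_6 = 0.4866
beam 7: φ=135°, α=330°
  cosα=0.8660 sinα=-0.5000 | (6,1) | tMaxX 0.5427 tMaxY 0.9400 | tΔX 1.1547 tΔY 2.0000
    t=0.5427 [x] (7,1)
    t=0.9400 [y] (7,0) — stop
  → r_7 = 0.9400

ranges = [0.9400, 2.0478, 1.0600, 1.8159, 0.5427, 0.4866, 0.9400]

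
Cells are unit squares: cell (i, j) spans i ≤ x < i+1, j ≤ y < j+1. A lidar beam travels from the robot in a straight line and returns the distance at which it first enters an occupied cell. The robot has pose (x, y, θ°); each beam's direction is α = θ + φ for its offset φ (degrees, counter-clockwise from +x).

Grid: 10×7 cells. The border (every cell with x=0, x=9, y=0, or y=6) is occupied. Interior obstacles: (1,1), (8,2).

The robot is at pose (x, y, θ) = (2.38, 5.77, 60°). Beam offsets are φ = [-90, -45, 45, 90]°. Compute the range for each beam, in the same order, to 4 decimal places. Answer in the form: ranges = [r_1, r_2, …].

ranges = [6.4894, 0.8887, 0.2381, 0.4600]

beam 1: φ=-90°, α=330°
  cosα=0.8660 sinα=-0.5000 | (2,5) | tMaxX 0.7159 tMaxY 1.5400 | tΔX 1.1547 tΔY 2.0000
    t=0.7159 [x] (3,5)
    t=1.5400 [y] (3,4)
    t=1.8706 [x] (4,4)
    t=3.0253 [x] (5,4)
    t=3.5400 [y] (5,3)
    t=4.1800 [x] (6,3)
    t=5.3347 [x] (7,3)
    t=5.5400 [y] (7,2)
    t=6.4894 [x] (8,2) — stop
  → r_1 = 6.4894
beam 2: φ=-45°, α=15°
  cosα=0.9659 sinα=0.2588 | (2,5) | tMaxX 0.6419 tMaxY 0.8887 | tΔX 1.0353 tΔY 3.8637
    t=0.6419 [x] (3,5)
    t=0.8887 [y] (3,6) — stop
  → r_2 = 0.8887
beam 3: φ=45°, α=105°
  cosα=-0.2588 sinα=0.9659 | (2,5) | tMaxX 1.4682 tMaxY 0.2381 | tΔX 3.8637 tΔY 1.0353
    t=0.2381 [y] (2,6) — stop
  → r_3 = 0.2381
beam 4: φ=90°, α=150°
  cosα=-0.8660 sinα=0.5000 | (2,5) | tMaxX 0.4388 tMaxY 0.4600 | tΔX 1.1547 tΔY 2.0000
    t=0.4388 [x] (1,5)
    t=0.4600 [y] (1,6) — stop
  → r_4 = 0.4600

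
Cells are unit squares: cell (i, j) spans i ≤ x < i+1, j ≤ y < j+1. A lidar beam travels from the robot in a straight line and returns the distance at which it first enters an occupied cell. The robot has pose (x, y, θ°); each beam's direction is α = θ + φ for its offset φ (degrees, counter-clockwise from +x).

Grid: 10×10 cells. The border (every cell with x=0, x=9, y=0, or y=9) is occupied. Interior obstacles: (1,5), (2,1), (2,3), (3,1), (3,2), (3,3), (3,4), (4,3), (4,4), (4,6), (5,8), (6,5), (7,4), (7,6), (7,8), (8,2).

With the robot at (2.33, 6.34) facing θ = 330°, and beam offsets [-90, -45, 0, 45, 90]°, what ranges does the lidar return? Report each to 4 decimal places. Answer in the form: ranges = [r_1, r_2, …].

ranges = [0.6600, 2.4225, 2.6800, 1.7289, 3.0715]

beam 1: φ=-90°, α=240°
  d=(-0.5000,-0.8660)  start (2,6)  tX=0.6600 tY=0.3926  stride 1/|dx|=2.0000 1/|dy|=1.1547
    cross y-line → (2,5), t=0.3926
    cross x-line → (1,5), t=0.6600 (wall)
  → r_1 = 0.6600
beam 2: φ=-45°, α=285°
  d=(0.2588,-0.9659)  start (2,6)  tX=2.5887 tY=0.3520  stride 1/|dx|=3.8637 1/|dy|=1.0353
    cross y-line → (2,5), t=0.3520
    cross y-line → (2,4), t=1.3873
    cross y-line → (2,3), t=2.4225 (wall)
  → r_2 = 2.4225
beam 3: φ=0°, α=330°
  d=(0.8660,-0.5000)  start (2,6)  tX=0.7736 tY=0.6800  stride 1/|dx|=1.1547 1/|dy|=2.0000
    cross y-line → (2,5), t=0.6800
    cross x-line → (3,5), t=0.7736
    cross x-line → (4,5), t=1.9283
    cross y-line → (4,4), t=2.6800 (wall)
  → r_3 = 2.6800
beam 4: φ=45°, α=15°
  d=(0.9659,0.2588)  start (2,6)  tX=0.6936 tY=2.5500  stride 1/|dx|=1.0353 1/|dy|=3.8637
    cross x-line → (3,6), t=0.6936
    cross x-line → (4,6), t=1.7289 (wall)
  → r_4 = 1.7289
beam 5: φ=90°, α=60°
  d=(0.5000,0.8660)  start (2,6)  tX=1.3400 tY=0.7621  stride 1/|dx|=2.0000 1/|dy|=1.1547
    cross y-line → (2,7), t=0.7621
    cross x-line → (3,7), t=1.3400
    cross y-line → (3,8), t=1.9168
    cross y-line → (3,9), t=3.0715 (wall)
  → r_5 = 3.0715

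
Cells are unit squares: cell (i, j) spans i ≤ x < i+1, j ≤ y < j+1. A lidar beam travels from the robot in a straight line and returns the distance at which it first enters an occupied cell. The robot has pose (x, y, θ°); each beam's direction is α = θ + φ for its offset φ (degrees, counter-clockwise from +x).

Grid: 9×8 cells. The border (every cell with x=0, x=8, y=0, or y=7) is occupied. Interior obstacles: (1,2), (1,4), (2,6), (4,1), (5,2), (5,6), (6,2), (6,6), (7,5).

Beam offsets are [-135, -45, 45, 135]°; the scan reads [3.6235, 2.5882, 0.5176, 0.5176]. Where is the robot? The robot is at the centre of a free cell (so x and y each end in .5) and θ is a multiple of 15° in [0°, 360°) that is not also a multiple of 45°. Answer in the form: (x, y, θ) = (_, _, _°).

Enumerate (i+0.5, j+0.5, θ) over the 33 free cells and 16 admissible headings. For each, cast all 4 beams and compare to the given ranges.
  (3.5, 6.5, 105°): beam 1 = 5.1962 ≠ 3.6235 ✗
  (5.5, 4.5, 120°): beam 1 = 2.5882 ≠ 3.6235 ✗
  (2.5, 4.5, 150°): beam 1 = 4.6587 ≠ 3.6235 ✗
  …
  (6.5, 5.5, 300°): r_1=3.6235, r_2=2.5882, r_3=0.5176, r_4=0.5176 — all match ✓
No second candidate reproduces the full scan.

(x, y, θ) = (6.5, 5.5, 300°)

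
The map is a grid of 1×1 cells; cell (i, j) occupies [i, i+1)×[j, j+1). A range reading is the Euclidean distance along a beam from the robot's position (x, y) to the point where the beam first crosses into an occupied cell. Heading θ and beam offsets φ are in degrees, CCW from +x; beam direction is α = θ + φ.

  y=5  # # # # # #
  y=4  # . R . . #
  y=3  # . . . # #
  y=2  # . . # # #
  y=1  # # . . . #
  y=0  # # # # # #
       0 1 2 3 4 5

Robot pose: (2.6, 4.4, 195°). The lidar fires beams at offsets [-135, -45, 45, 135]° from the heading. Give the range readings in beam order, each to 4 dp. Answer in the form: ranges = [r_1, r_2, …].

beam 1: φ=-135°, α=60°
  direction (0.5000, 0.8660); cell (2,4); t to first gridline: x 0.8000, y 0.6928 (then +2.0000 / +1.1547)
    (2,5) via y @ 0.6928  # hit
  → r_1 = 0.6928
beam 2: φ=-45°, α=150°
  direction (-0.8660, 0.5000); cell (2,4); t to first gridline: x 0.6928, y 1.2000 (then +1.1547 / +2.0000)
    (1,4) via x @ 0.6928
    (1,5) via y @ 1.2000  # hit
  → r_2 = 1.2000
beam 3: φ=45°, α=240°
  direction (-0.5000, -0.8660); cell (2,4); t to first gridline: x 1.2000, y 0.4619 (then +2.0000 / +1.1547)
    (2,3) via y @ 0.4619
    (1,3) via x @ 1.2000
    (1,2) via y @ 1.6166
    (1,1) via y @ 2.7713  # hit
  → r_3 = 2.7713
beam 4: φ=135°, α=330°
  direction (0.8660, -0.5000); cell (2,4); t to first gridline: x 0.4619, y 0.8000 (then +1.1547 / +2.0000)
    (3,4) via x @ 0.4619
    (3,3) via y @ 0.8000
    (4,3) via x @ 1.6166  # hit
  → r_4 = 1.6166

ranges = [0.6928, 1.2000, 2.7713, 1.6166]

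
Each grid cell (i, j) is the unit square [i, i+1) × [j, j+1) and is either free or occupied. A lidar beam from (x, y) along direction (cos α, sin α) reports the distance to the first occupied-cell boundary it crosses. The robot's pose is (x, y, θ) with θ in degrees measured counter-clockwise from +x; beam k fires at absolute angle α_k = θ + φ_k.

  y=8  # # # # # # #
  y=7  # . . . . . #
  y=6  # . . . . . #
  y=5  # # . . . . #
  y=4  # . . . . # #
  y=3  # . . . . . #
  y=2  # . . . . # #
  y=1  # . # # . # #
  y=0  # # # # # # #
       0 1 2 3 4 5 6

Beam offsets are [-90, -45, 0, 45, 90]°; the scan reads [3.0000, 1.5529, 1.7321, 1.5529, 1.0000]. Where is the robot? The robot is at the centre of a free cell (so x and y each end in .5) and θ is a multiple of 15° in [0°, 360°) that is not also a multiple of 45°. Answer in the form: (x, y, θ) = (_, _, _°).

(x, y, θ) = (2.5, 6.5, 120°)

The pose lattice has 29·16 = 464 candidates. Test each by forward raycasting.
  (4.5, 5.5, 210°): beam 1 = 2.8868 ≠ 3.0000 ✗
  (4.5, 5.5, 150°): beam 1 = 2.8868 ≠ 3.0000 ✗
  (2.5, 6.5, 345°): beam 1 = 5.6940 ≠ 3.0000 ✗
  …
  (2.5, 6.5, 120°): r_1=3.0000, r_2=1.5529, r_3=1.7321, r_4=1.5529, r_5=1.0000 — all match ✓
Unique over the lattice → pose = (2.5, 6.5, 120°).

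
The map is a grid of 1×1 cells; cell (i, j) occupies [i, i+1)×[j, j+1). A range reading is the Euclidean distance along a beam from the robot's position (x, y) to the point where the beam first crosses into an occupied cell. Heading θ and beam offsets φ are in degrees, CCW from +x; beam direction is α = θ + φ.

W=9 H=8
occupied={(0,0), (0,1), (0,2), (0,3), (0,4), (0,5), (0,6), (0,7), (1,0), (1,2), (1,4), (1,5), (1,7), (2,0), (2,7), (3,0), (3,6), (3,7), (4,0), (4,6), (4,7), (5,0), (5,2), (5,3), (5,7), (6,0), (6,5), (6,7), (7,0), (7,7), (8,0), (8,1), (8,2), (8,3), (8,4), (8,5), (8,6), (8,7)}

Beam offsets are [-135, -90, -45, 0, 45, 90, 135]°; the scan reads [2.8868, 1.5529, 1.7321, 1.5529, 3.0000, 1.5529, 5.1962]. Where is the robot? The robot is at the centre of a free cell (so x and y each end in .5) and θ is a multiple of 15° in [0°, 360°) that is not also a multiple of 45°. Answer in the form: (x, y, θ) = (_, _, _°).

The pose lattice has 34·16 = 544 candidates. Test each by forward raycasting.
  (3.5, 3.5, 255°): beam 1 = 4.0415 ≠ 2.8868 ✗
  (5.5, 4.5, 105°): beam 2 = 2.5882 ≠ 1.5529 ✗
  (6.5, 2.5, 165°): beam 1 = 1.7321 ≠ 2.8868 ✗
  (4.5, 1.5, 105°): beam 1 = 1.0000 ≠ 2.8868 ✗
  (7.5, 5.5, 195°): beam 1 = 1.0000 ≠ 2.8868 ✗
  …
  (3.5, 2.5, 285°): r_1=2.8868, r_2=1.5529, r_3=1.7321, r_4=1.5529, r_5=3.0000, r_6=1.5529, r_7=5.1962 — all match ✓
Only this pose fits every beam.

(x, y, θ) = (3.5, 2.5, 285°)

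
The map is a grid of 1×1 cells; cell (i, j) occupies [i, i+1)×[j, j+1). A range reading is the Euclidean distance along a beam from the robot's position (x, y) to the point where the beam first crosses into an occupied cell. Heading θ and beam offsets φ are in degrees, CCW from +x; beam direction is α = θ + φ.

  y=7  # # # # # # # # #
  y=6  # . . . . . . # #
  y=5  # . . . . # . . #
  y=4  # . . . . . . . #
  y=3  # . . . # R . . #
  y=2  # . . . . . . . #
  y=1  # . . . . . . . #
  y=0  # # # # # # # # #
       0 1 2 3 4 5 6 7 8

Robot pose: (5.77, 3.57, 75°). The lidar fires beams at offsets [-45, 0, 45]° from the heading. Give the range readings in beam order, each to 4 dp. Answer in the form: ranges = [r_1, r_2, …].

beam 1: φ=-45°, α=30°
  direction (0.8660, 0.5000); cell (5,3); t to first gridline: x 0.2656, y 0.8600 (then +1.1547 / +2.0000)
    (6,3) via x @ 0.2656
    (6,4) via y @ 0.8600
    (7,4) via x @ 1.4203
    (8,4) via x @ 2.5750  # hit
  → r_1 = 2.5750
beam 2: φ=0°, α=75°
  direction (0.2588, 0.9659); cell (5,3); t to first gridline: x 0.8887, y 0.4452 (then +3.8637 / +1.0353)
    (5,4) via y @ 0.4452
    (6,4) via x @ 0.8887
    (6,5) via y @ 1.4804
    (6,6) via y @ 2.5157
    (6,7) via y @ 3.5510  # hit
  → r_2 = 3.5510
beam 3: φ=45°, α=120°
  direction (-0.5000, 0.8660); cell (5,3); t to first gridline: x 1.5400, y 0.4965 (then +2.0000 / +1.1547)
    (5,4) via y @ 0.4965
    (4,4) via x @ 1.5400
    (4,5) via y @ 1.6512
    (4,6) via y @ 2.8059
    (3,6) via x @ 3.5400
    (3,7) via y @ 3.9606  # hit
  → r_3 = 3.9606

ranges = [2.5750, 3.5510, 3.9606]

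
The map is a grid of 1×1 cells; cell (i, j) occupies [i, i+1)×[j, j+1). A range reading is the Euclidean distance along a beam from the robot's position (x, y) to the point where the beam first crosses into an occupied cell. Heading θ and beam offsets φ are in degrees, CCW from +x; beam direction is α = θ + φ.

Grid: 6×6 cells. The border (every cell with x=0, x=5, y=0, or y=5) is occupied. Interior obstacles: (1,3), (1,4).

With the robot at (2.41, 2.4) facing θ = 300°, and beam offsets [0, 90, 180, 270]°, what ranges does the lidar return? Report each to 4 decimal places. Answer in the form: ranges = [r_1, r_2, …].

ranges = [1.6166, 2.9907, 0.8200, 1.6281]

beam 1: φ=0°, α=300°
  dir = (cos 300°, sin 300°) = (0.5000, -0.8660); from cell (2,2)
  next x-line at t=1.1800, next y-line at t=0.4619; Δt_x=2.0000, Δt_y=1.1547
    y: enter (2,1) at t=0.4619
    x: enter (3,1) at t=1.1800
    y: enter (3,0) at t=1.6166 ← occupied
  → r_1 = 1.6166
beam 2: φ=90°, α=30°
  dir = (cos 30°, sin 30°) = (0.8660, 0.5000); from cell (2,2)
  next x-line at t=0.6813, next y-line at t=1.2000; Δt_x=1.1547, Δt_y=2.0000
    x: enter (3,2) at t=0.6813
    y: enter (3,3) at t=1.2000
    x: enter (4,3) at t=1.8360
    x: enter (5,3) at t=2.9907 ← occupied
  → r_2 = 2.9907
beam 3: φ=180°, α=120°
  dir = (cos 120°, sin 120°) = (-0.5000, 0.8660); from cell (2,2)
  next x-line at t=0.8200, next y-line at t=0.6928; Δt_x=2.0000, Δt_y=1.1547
    y: enter (2,3) at t=0.6928
    x: enter (1,3) at t=0.8200 ← occupied
  → r_3 = 0.8200
beam 4: φ=270°, α=210°
  dir = (cos 210°, sin 210°) = (-0.8660, -0.5000); from cell (2,2)
  next x-line at t=0.4734, next y-line at t=0.8000; Δt_x=1.1547, Δt_y=2.0000
    x: enter (1,2) at t=0.4734
    y: enter (1,1) at t=0.8000
    x: enter (0,1) at t=1.6281 ← occupied
  → r_4 = 1.6281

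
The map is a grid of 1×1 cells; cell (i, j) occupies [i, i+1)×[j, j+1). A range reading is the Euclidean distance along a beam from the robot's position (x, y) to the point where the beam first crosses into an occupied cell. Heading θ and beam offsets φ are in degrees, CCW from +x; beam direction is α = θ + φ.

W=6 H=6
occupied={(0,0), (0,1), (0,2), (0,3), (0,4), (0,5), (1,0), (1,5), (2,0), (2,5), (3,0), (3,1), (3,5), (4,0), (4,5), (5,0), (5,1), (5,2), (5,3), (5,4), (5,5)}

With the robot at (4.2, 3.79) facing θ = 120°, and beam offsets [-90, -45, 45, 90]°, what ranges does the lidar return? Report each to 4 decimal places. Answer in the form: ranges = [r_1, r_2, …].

beam 1: φ=-90°, α=30°
  direction (0.8660, 0.5000); cell (4,3); t to first gridline: x 0.9238, y 0.4200 (then +1.1547 / +2.0000)
    (4,4) via y @ 0.4200
    (5,4) via x @ 0.9238  # hit
  → r_1 = 0.9238
beam 2: φ=-45°, α=75°
  direction (0.2588, 0.9659); cell (4,3); t to first gridline: x 3.0910, y 0.2174 (then +3.8637 / +1.0353)
    (4,4) via y @ 0.2174
    (4,5) via y @ 1.2527  # hit
  → r_2 = 1.2527
beam 3: φ=45°, α=165°
  direction (-0.9659, 0.2588); cell (4,3); t to first gridline: x 0.2071, y 0.8114 (then +1.0353 / +3.8637)
    (3,3) via x @ 0.2071
    (3,4) via y @ 0.8114
    (2,4) via x @ 1.2423
    (1,4) via x @ 2.2776
    (0,4) via x @ 3.3129  # hit
  → r_3 = 3.3129
beam 4: φ=90°, α=210°
  direction (-0.8660, -0.5000); cell (4,3); t to first gridline: x 0.2309, y 1.5800 (then +1.1547 / +2.0000)
    (3,3) via x @ 0.2309
    (2,3) via x @ 1.3856
    (2,2) via y @ 1.5800
    (1,2) via x @ 2.5403
    (1,1) via y @ 3.5800
    (0,1) via x @ 3.6950  # hit
  → r_4 = 3.6950

ranges = [0.9238, 1.2527, 3.3129, 3.6950]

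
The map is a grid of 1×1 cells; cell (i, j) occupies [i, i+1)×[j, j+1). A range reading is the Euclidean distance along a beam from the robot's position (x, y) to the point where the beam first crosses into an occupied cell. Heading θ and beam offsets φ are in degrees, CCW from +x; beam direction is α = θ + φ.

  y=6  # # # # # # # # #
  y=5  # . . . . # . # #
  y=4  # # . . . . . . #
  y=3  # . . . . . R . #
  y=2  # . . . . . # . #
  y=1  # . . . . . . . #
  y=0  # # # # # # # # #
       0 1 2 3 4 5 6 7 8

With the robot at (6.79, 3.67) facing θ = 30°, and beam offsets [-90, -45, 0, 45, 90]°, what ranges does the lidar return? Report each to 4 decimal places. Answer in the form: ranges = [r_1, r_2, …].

beam 1: φ=-90°, α=300°
  cosα=0.5000 sinα=-0.8660 | (6,3) | tMaxX 0.4200 tMaxY 0.7736 | tΔX 2.0000 tΔY 1.1547
    t=0.4200 [x] (7,3)
    t=0.7736 [y] (7,2)
    t=1.9283 [y] (7,1)
    t=2.4200 [x] (8,1) — stop
  → r_1 = 2.4200
beam 2: φ=-45°, α=345°
  cosα=0.9659 sinα=-0.2588 | (6,3) | tMaxX 0.2174 tMaxY 2.5887 | tΔX 1.0353 tΔY 3.8637
    t=0.2174 [x] (7,3)
    t=1.2527 [x] (8,3) — stop
  → r_2 = 1.2527
beam 3: φ=0°, α=30°
  cosα=0.8660 sinα=0.5000 | (6,3) | tMaxX 0.2425 tMaxY 0.6600 | tΔX 1.1547 tΔY 2.0000
    t=0.2425 [x] (7,3)
    t=0.6600 [y] (7,4)
    t=1.3972 [x] (8,4) — stop
  → r_3 = 1.3972
beam 4: φ=45°, α=75°
  cosα=0.2588 sinα=0.9659 | (6,3) | tMaxX 0.8114 tMaxY 0.3416 | tΔX 3.8637 tΔY 1.0353
    t=0.3416 [y] (6,4)
    t=0.8114 [x] (7,4)
    t=1.3769 [y] (7,5) — stop
  → r_4 = 1.3769
beam 5: φ=90°, α=120°
  cosα=-0.5000 sinα=0.8660 | (6,3) | tMaxX 1.5800 tMaxY 0.3811 | tΔX 2.0000 tΔY 1.1547
    t=0.3811 [y] (6,4)
    t=1.5358 [y] (6,5)
    t=1.5800 [x] (5,5) — stop
  → r_5 = 1.5800

ranges = [2.4200, 1.2527, 1.3972, 1.3769, 1.5800]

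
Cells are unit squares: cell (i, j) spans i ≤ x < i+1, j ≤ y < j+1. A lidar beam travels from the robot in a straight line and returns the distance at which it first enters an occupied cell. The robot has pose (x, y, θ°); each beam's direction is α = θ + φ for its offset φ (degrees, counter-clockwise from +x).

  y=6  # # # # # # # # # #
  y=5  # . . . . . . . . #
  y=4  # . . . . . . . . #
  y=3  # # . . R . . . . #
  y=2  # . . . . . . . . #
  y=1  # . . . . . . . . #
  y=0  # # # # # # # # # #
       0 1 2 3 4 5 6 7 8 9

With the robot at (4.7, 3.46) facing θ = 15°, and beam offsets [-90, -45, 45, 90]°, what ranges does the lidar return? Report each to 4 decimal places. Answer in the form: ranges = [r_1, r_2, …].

beam 1: φ=-90°, α=285°
  dir = (cos 285°, sin 285°) = (0.2588, -0.9659); from cell (4,3)
  next x-line at t=1.1591, next y-line at t=0.4762; Δt_x=3.8637, Δt_y=1.0353
    y: enter (4,2) at t=0.4762
    x: enter (5,2) at t=1.1591
    y: enter (5,1) at t=1.5115
    y: enter (5,0) at t=2.5468 ← occupied
  → r_1 = 2.5468
beam 2: φ=-45°, α=330°
  dir = (cos 330°, sin 330°) = (0.8660, -0.5000); from cell (4,3)
  next x-line at t=0.3464, next y-line at t=0.9200; Δt_x=1.1547, Δt_y=2.0000
    x: enter (5,3) at t=0.3464
    y: enter (5,2) at t=0.9200
    x: enter (6,2) at t=1.5011
    x: enter (7,2) at t=2.6558
    y: enter (7,1) at t=2.9200
    x: enter (8,1) at t=3.8105
    y: enter (8,0) at t=4.9200 ← occupied
  → r_2 = 4.9200
beam 3: φ=45°, α=60°
  dir = (cos 60°, sin 60°) = (0.5000, 0.8660); from cell (4,3)
  next x-line at t=0.6000, next y-line at t=0.6235; Δt_x=2.0000, Δt_y=1.1547
    x: enter (5,3) at t=0.6000
    y: enter (5,4) at t=0.6235
    y: enter (5,5) at t=1.7782
    x: enter (6,5) at t=2.6000
    y: enter (6,6) at t=2.9329 ← occupied
  → r_3 = 2.9329
beam 4: φ=90°, α=105°
  dir = (cos 105°, sin 105°) = (-0.2588, 0.9659); from cell (4,3)
  next x-line at t=2.7046, next y-line at t=0.5590; Δt_x=3.8637, Δt_y=1.0353
    y: enter (4,4) at t=0.5590
    y: enter (4,5) at t=1.5943
    y: enter (4,6) at t=2.6296 ← occupied
  → r_4 = 2.6296

ranges = [2.5468, 4.9200, 2.9329, 2.6296]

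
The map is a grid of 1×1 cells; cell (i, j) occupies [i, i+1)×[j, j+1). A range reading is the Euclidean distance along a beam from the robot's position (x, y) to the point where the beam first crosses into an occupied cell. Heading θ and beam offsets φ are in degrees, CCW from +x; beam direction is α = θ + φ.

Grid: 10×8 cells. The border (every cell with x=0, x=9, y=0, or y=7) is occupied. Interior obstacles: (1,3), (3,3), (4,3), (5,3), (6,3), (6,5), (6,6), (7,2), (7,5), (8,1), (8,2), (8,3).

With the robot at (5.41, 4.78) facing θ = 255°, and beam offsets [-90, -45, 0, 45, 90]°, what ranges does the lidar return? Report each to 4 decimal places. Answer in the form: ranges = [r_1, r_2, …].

ranges = [4.5656, 1.5600, 0.8075, 0.9007, 3.0137]

beam 1: φ=-90°, α=165°
  d=(-0.9659,0.2588)  start (5,4)  tX=0.4245 tY=0.8500  stride 1/|dx|=1.0353 1/|dy|=3.8637
    cross x-line → (4,4), t=0.4245
    cross y-line → (4,5), t=0.8500
    cross x-line → (3,5), t=1.4597
    cross x-line → (2,5), t=2.4950
    cross x-line → (1,5), t=3.5303
    cross x-line → (0,5), t=4.5656 (wall)
  → r_1 = 4.5656
beam 2: φ=-45°, α=210°
  d=(-0.8660,-0.5000)  start (5,4)  tX=0.4734 tY=1.5600  stride 1/|dx|=1.1547 1/|dy|=2.0000
    cross x-line → (4,4), t=0.4734
    cross y-line → (4,3), t=1.5600 (wall)
  → r_2 = 1.5600
beam 3: φ=0°, α=255°
  d=(-0.2588,-0.9659)  start (5,4)  tX=1.5841 tY=0.8075  stride 1/|dx|=3.8637 1/|dy|=1.0353
    cross y-line → (5,3), t=0.8075 (wall)
  → r_3 = 0.8075
beam 4: φ=45°, α=300°
  d=(0.5000,-0.8660)  start (5,4)  tX=1.1800 tY=0.9007  stride 1/|dx|=2.0000 1/|dy|=1.1547
    cross y-line → (5,3), t=0.9007 (wall)
  → r_4 = 0.9007
beam 5: φ=90°, α=345°
  d=(0.9659,-0.2588)  start (5,4)  tX=0.6108 tY=3.0137  stride 1/|dx|=1.0353 1/|dy|=3.8637
    cross x-line → (6,4), t=0.6108
    cross x-line → (7,4), t=1.6461
    cross x-line → (8,4), t=2.6814
    cross y-line → (8,3), t=3.0137 (wall)
  → r_5 = 3.0137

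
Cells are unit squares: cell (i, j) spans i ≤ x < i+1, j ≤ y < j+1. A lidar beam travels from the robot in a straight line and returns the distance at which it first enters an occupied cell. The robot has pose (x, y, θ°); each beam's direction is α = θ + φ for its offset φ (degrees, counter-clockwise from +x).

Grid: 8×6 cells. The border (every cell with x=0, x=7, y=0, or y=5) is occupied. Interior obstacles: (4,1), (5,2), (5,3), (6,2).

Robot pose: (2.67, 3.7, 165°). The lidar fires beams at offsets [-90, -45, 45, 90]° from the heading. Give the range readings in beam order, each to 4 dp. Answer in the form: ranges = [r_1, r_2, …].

ranges = [1.3459, 1.5011, 1.9283, 2.7952]

beam 1: φ=-90°, α=75°
  d=(0.2588,0.9659)  start (2,3)  tX=1.2750 tY=0.3106  stride 1/|dx|=3.8637 1/|dy|=1.0353
    cross y-line → (2,4), t=0.3106
    cross x-line → (3,4), t=1.2750
    cross y-line → (3,5), t=1.3459 (wall)
  → r_1 = 1.3459
beam 2: φ=-45°, α=120°
  d=(-0.5000,0.8660)  start (2,3)  tX=1.3400 tY=0.3464  stride 1/|dx|=2.0000 1/|dy|=1.1547
    cross y-line → (2,4), t=0.3464
    cross x-line → (1,4), t=1.3400
    cross y-line → (1,5), t=1.5011 (wall)
  → r_2 = 1.5011
beam 3: φ=45°, α=210°
  d=(-0.8660,-0.5000)  start (2,3)  tX=0.7736 tY=1.4000  stride 1/|dx|=1.1547 1/|dy|=2.0000
    cross x-line → (1,3), t=0.7736
    cross y-line → (1,2), t=1.4000
    cross x-line → (0,2), t=1.9283 (wall)
  → r_3 = 1.9283
beam 4: φ=90°, α=255°
  d=(-0.2588,-0.9659)  start (2,3)  tX=2.5887 tY=0.7247  stride 1/|dx|=3.8637 1/|dy|=1.0353
    cross y-line → (2,2), t=0.7247
    cross y-line → (2,1), t=1.7600
    cross x-line → (1,1), t=2.5887
    cross y-line → (1,0), t=2.7952 (wall)
  → r_4 = 2.7952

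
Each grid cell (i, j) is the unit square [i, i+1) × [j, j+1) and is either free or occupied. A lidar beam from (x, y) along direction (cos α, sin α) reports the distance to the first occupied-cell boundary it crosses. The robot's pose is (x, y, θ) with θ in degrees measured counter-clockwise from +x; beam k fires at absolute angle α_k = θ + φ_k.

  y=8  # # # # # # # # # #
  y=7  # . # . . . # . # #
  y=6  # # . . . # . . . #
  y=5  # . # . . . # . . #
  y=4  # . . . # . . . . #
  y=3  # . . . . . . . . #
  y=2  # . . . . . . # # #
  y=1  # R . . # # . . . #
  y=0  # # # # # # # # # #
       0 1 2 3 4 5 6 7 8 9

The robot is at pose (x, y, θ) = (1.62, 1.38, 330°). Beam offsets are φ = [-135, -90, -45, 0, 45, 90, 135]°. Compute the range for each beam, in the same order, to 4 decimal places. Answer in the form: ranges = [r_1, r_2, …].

ranges = [0.6419, 0.4388, 0.3934, 0.7600, 5.5698, 7.6441, 2.3955]

beam 1: φ=-135°, α=195°
  direction (-0.9659, -0.2588); cell (1,1); t to first gridline: x 0.6419, y 1.4682 (then +1.0353 / +3.8637)
    (0,1) via x @ 0.6419  # hit
  → r_1 = 0.6419
beam 2: φ=-90°, α=240°
  direction (-0.5000, -0.8660); cell (1,1); t to first gridline: x 1.2400, y 0.4388 (then +2.0000 / +1.1547)
    (1,0) via y @ 0.4388  # hit
  → r_2 = 0.4388
beam 3: φ=-45°, α=285°
  direction (0.2588, -0.9659); cell (1,1); t to first gridline: x 1.4682, y 0.3934 (then +3.8637 / +1.0353)
    (1,0) via y @ 0.3934  # hit
  → r_3 = 0.3934
beam 4: φ=0°, α=330°
  direction (0.8660, -0.5000); cell (1,1); t to first gridline: x 0.4388, y 0.7600 (then +1.1547 / +2.0000)
    (2,1) via x @ 0.4388
    (2,0) via y @ 0.7600  # hit
  → r_4 = 0.7600
beam 5: φ=45°, α=15°
  direction (0.9659, 0.2588); cell (1,1); t to first gridline: x 0.3934, y 2.3955 (then +1.0353 / +3.8637)
    (2,1) via x @ 0.3934
    (3,1) via x @ 1.4287
    (3,2) via y @ 2.3955
    (4,2) via x @ 2.4640
    (5,2) via x @ 3.4992
    (6,2) via x @ 4.5345
    (7,2) via x @ 5.5698  # hit
  → r_5 = 5.5698
beam 6: φ=90°, α=60°
  direction (0.5000, 0.8660); cell (1,1); t to first gridline: x 0.7600, y 0.7159 (then +2.0000 / +1.1547)
    (1,2) via y @ 0.7159
    (2,2) via x @ 0.7600
    (2,3) via y @ 1.8706
    (3,3) via x @ 2.7600
    (3,4) via y @ 3.0253
    (3,5) via y @ 4.1800
    (4,5) via x @ 4.7600
    (4,6) via y @ 5.3347
    (4,7) via y @ 6.4894
    (5,7) via x @ 6.7600
    (5,8) via y @ 7.6441  # hit
  → r_6 = 7.6441
beam 7: φ=135°, α=105°
  direction (-0.2588, 0.9659); cell (1,1); t to first gridline: x 2.3955, y 0.6419 (then +3.8637 / +1.0353)
    (1,2) via y @ 0.6419
    (1,3) via y @ 1.6771
    (0,3) via x @ 2.3955  # hit
  → r_7 = 2.3955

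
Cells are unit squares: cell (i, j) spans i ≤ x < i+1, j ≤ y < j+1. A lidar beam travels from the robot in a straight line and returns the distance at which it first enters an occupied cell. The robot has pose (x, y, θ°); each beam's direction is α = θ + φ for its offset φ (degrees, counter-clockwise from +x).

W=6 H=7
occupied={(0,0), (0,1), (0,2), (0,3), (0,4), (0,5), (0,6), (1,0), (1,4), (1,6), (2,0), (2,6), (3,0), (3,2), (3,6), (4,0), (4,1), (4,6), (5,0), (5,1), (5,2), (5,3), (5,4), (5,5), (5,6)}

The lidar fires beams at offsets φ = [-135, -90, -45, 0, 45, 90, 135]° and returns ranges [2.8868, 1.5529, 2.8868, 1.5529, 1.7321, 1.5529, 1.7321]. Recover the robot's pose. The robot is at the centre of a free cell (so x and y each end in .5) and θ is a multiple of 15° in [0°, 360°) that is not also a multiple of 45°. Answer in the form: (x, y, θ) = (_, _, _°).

Candidates: 17 free-cell centres × 16 headings = 272 poses. Raycast each; keep the one whose scan matches to 4 dp.
  (1.5, 2.5, 105°): beam 3 = 4.0415 ≠ 2.8868 ✗
  (3.5, 1.5, 210°): beam 1 = 0.5176 ≠ 2.8868 ✗
  (4.5, 5.5, 330°): beam 1 = 2.5882 ≠ 2.8868 ✗
  (4.5, 3.5, 300°): beam 1 = 2.5882 ≠ 2.8868 ✗
  (4.5, 4.5, 120°): beam 1 = 0.5176 ≠ 2.8868 ✗
  …
  (3.5, 4.5, 345°): r_1=2.8868, r_2=1.5529, r_3=2.8868, r_4=1.5529, r_5=1.7321, r_6=1.5529, r_7=1.7321 — all match ✓
No second candidate reproduces the full scan.

(x, y, θ) = (3.5, 4.5, 345°)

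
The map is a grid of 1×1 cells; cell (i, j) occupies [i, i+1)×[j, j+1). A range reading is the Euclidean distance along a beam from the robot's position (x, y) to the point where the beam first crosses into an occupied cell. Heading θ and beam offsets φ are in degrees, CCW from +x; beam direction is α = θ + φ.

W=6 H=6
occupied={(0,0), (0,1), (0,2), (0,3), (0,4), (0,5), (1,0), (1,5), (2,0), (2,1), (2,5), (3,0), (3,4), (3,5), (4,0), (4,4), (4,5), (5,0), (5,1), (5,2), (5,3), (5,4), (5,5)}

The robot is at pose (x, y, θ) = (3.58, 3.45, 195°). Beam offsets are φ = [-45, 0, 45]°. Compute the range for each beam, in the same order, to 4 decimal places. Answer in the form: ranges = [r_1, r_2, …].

beam 1: φ=-45°, α=150°
  direction (-0.8660, 0.5000); cell (3,3); t to first gridline: x 0.6697, y 1.1000 (then +1.1547 / +2.0000)
    (2,3) via x @ 0.6697
    (2,4) via y @ 1.1000
    (1,4) via x @ 1.8244
    (0,4) via x @ 2.9791  # hit
  → r_1 = 2.9791
beam 2: φ=0°, α=195°
  direction (-0.9659, -0.2588); cell (3,3); t to first gridline: x 0.6005, y 1.7387 (then +1.0353 / +3.8637)
    (2,3) via x @ 0.6005
    (1,3) via x @ 1.6357
    (1,2) via y @ 1.7387
    (0,2) via x @ 2.6710  # hit
  → r_2 = 2.6710
beam 3: φ=45°, α=240°
  direction (-0.5000, -0.8660); cell (3,3); t to first gridline: x 1.1600, y 0.5196 (then +2.0000 / +1.1547)
    (3,2) via y @ 0.5196
    (2,2) via x @ 1.1600
    (2,1) via y @ 1.6743  # hit
  → r_3 = 1.6743

ranges = [2.9791, 2.6710, 1.6743]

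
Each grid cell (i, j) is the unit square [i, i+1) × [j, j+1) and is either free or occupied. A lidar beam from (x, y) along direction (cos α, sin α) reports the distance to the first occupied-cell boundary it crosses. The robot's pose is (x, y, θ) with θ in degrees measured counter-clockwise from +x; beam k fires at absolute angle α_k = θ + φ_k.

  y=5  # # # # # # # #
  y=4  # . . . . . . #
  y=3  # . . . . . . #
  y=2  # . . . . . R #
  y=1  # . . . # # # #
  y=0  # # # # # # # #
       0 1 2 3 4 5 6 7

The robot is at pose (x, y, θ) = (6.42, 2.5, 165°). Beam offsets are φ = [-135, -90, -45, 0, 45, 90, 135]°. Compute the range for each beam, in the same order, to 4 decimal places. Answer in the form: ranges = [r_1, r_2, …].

ranges = [0.6697, 2.2409, 2.8868, 5.6112, 1.0000, 0.5176, 0.5774]

beam 1: φ=-135°, α=30°
  direction (0.8660, 0.5000); cell (6,2); t to first gridline: x 0.6697, y 1.0000 (then +1.1547 / +2.0000)
    (7,2) via x @ 0.6697  # hit
  → r_1 = 0.6697
beam 2: φ=-90°, α=75°
  direction (0.2588, 0.9659); cell (6,2); t to first gridline: x 2.2409, y 0.5176 (then +3.8637 / +1.0353)
    (6,3) via y @ 0.5176
    (6,4) via y @ 1.5529
    (7,4) via x @ 2.2409  # hit
  → r_2 = 2.2409
beam 3: φ=-45°, α=120°
  direction (-0.5000, 0.8660); cell (6,2); t to first gridline: x 0.8400, y 0.5774 (then +2.0000 / +1.1547)
    (6,3) via y @ 0.5774
    (5,3) via x @ 0.8400
    (5,4) via y @ 1.7321
    (4,4) via x @ 2.8400
    (4,5) via y @ 2.8868  # hit
  → r_3 = 2.8868
beam 4: φ=0°, α=165°
  direction (-0.9659, 0.2588); cell (6,2); t to first gridline: x 0.4348, y 1.9319 (then +1.0353 / +3.8637)
    (5,2) via x @ 0.4348
    (4,2) via x @ 1.4701
    (4,3) via y @ 1.9319
    (3,3) via x @ 2.5054
    (2,3) via x @ 3.5406
    (1,3) via x @ 4.5759
    (0,3) via x @ 5.6112  # hit
  → r_4 = 5.6112
beam 5: φ=45°, α=210°
  direction (-0.8660, -0.5000); cell (6,2); t to first gridline: x 0.4850, y 1.0000 (then +1.1547 / +2.0000)
    (5,2) via x @ 0.4850
    (5,1) via y @ 1.0000  # hit
  → r_5 = 1.0000
beam 6: φ=90°, α=255°
  direction (-0.2588, -0.9659); cell (6,2); t to first gridline: x 1.6228, y 0.5176 (then +3.8637 / +1.0353)
    (6,1) via y @ 0.5176  # hit
  → r_6 = 0.5176
beam 7: φ=135°, α=300°
  direction (0.5000, -0.8660); cell (6,2); t to first gridline: x 1.1600, y 0.5774 (then +2.0000 / +1.1547)
    (6,1) via y @ 0.5774  # hit
  → r_7 = 0.5774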